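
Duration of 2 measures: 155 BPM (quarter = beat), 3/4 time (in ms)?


Let's work it out.
Quarter-note beat duration = 60000 / 155 ms
Beats per measure (3/4) = 3
One measure = 3 × 60000 / 155 = 180000 / 155 ms
2 measures = 2 × 180000 / 155 = 360000 / 155
= 2322.6 ms


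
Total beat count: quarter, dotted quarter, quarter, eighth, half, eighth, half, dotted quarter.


Reasoning:
Beat values:
  quarter = 1 beat
  dotted quarter = 1.5 beats
  quarter = 1 beat
  eighth = 0.5 beats
  half = 2 beats
  eighth = 0.5 beats
  half = 2 beats
  dotted quarter = 1.5 beats
Sum = 1 + 1.5 + 1 + 0.5 + 2 + 0.5 + 2 + 1.5
= 10 beats


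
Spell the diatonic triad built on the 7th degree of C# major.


Solution.
C# major scale: C# D# E# F# G# A# B#
Diatonic triad on degree 7 stacks scale notes 7, 2, 4: B# D# F#
B#→D# = 3 semitones; B#→F# = 6 semitones → diminished triad
= B# D# F# (diminished)


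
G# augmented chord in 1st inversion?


Root position: G# B# D##
1st inversion: move root up an octave
Bass note: B#
Notes (bottom to top) = B# D## G#


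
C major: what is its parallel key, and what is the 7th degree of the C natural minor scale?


Parallel keys share the same tonic but differ in mode
C major → parallel is C minor
C natural minor scale: C D Eb F G Ab Bb
= C minor; 7th degree = Bb


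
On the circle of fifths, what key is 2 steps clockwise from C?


Reasoning:
Each clockwise step on the circle of fifths moves up a perfect 5th
From C: C → G → D
= D


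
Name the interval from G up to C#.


Letter names: G → C spans 4 letter names → a 4th
Semitones: G → C# = 6 half-steps
A 4th of 6 semitones is an augmented 4th
= augmented 4th


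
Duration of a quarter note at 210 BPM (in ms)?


Let's work it out.
One quarter-note beat = 60000 / BPM = 60000 / 210 ms
Duration = 60000 / 210
= 285.7 ms


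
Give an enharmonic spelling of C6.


Let's work it out.
Enharmonic notes sound the same pitch but are spelled with different letter names
C and B# name the same pitch class
Octave numbers change at C, so C6 = B#5
= B#5


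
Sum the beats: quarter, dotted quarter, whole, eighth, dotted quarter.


Step by step:
Beat values:
  quarter = 1 beat
  dotted quarter = 1.5 beats
  whole = 4 beats
  eighth = 0.5 beats
  dotted quarter = 1.5 beats
Sum = 1 + 1.5 + 4 + 0.5 + 1.5
= 8.5 beats


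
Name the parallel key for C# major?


Solution.
Parallel keys share the same tonic but differ in mode
C# major → parallel is C# minor
= C# minor


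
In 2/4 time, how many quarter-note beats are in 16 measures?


Let's work it out.
Time signature 2/4: the bottom number 4 means the quarter note gets one count
The top number 2 means 2 quarter-note beats per measure
Total = 2 × 16 measures
= 32 quarter-note beats


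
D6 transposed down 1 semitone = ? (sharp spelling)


Step by step:
D6: chromatic position 2 in octave 6 → absolute = 6×12 + 2 = 74
Transpose down 1: 74 - 1 = 73
73 = 6×12 + 1 → C# in octave 6
Result = C#6


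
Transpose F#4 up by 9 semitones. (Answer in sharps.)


Working:
F#4: chromatic position 6 in octave 4 → absolute = 4×12 + 6 = 54
Transpose up 9: 54 + 9 = 63
63 = 5×12 + 3 → D# in octave 5
Result = D#5


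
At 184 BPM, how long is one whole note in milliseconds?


One quarter-note beat = 60000 / BPM = 60000 / 184 ms
Whole note = 4 × quarter note
Duration = 4 × 60000 / 184 = 240000 / 184
= 1304.3 ms


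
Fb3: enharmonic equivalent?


Enharmonic notes sound the same pitch but are spelled with different letter names
Fb and E name the same pitch class
= E3


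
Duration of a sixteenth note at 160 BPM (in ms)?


Reasoning:
One quarter-note beat = 60000 / BPM = 60000 / 160 ms
Sixteenth note = 1/4 × quarter note
Duration = 1/4 × 60000 / 160 = 15000 / 160
= 93.8 ms


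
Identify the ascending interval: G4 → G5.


Let's work it out.
Letter names: G → G spans 8 letter names → an octave
Semitones: G4 → G5 = 12 half-steps
An octave of 12 semitones is a perfect octave
= perfect octave


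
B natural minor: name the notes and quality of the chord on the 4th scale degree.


Let's work it out.
B natural minor scale: B C# D E F# G A
Diatonic triad on degree 4 stacks scale notes 4, 6, 1: E G B
E→G = 3 semitones; E→B = 7 semitones → minor triad
= E G B (minor)


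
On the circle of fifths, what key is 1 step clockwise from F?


Step by step:
Each clockwise step on the circle of fifths moves up a perfect 5th
From F: F → C
= C


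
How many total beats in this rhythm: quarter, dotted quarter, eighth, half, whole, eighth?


Let's work it out.
Beat values:
  quarter = 1 beat
  dotted quarter = 1.5 beats
  eighth = 0.5 beats
  half = 2 beats
  whole = 4 beats
  eighth = 0.5 beats
Sum = 1 + 1.5 + 0.5 + 2 + 4 + 0.5
= 9.5 beats


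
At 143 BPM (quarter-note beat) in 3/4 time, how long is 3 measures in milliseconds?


Quarter-note beat duration = 60000 / 143 ms
Beats per measure (3/4) = 3
One measure = 3 × 60000 / 143 = 180000 / 143 ms
3 measures = 3 × 180000 / 143 = 540000 / 143
= 3776.2 ms


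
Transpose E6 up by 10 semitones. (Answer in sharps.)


E6: chromatic position 4 in octave 6 → absolute = 6×12 + 4 = 76
Transpose up 10: 76 + 10 = 86
86 = 7×12 + 2 → D in octave 7
Result = D7


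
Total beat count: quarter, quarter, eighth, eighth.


Beat values:
  quarter = 1 beat
  quarter = 1 beat
  eighth = 0.5 beats
  eighth = 0.5 beats
Sum = 1 + 1 + 0.5 + 0.5
= 3 beats


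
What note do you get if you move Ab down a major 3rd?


Solution.
major 3rd: 3 letter names, 4 semitones
Letter: A - 2 → F
Pitch: Ab - 4 semitones, spelled as an F → Fb
= Fb


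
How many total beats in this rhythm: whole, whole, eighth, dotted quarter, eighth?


Step by step:
Beat values:
  whole = 4 beats
  whole = 4 beats
  eighth = 0.5 beats
  dotted quarter = 1.5 beats
  eighth = 0.5 beats
Sum = 4 + 4 + 0.5 + 1.5 + 0.5
= 10.5 beats


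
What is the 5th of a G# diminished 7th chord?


Let's work it out.
Diminished 7th chord = root + minor 3rd + diminished 5th + diminished 7th
Seventh chords stack in thirds, so the letter names are G-B-D-F
Root: G#
Minor 3rd above G#: B
Diminished 5th above G#: D
Diminished 7th above G#: F
The 5th = D


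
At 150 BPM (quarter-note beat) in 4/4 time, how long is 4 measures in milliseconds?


Quarter-note beat duration = 60000 / 150 ms
Beats per measure (4/4) = 4
One measure = 4 × 60000 / 150 = 240000 / 150 ms
4 measures = 4 × 240000 / 150 = 960000 / 150
= 6400.0 ms


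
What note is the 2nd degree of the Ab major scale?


Step by step:
Major scale pattern: W-W-H-W-W-W-H (2-2-1-2-2-2-1 semitones)
Starting from Ab:
  Ab + 2 semitones → Bb
  Bb + 2 semitones → C
  C + 1 semitone → Db
  Db + 2 semitones → Eb
  Eb + 2 semitones → F
  F + 2 semitones → G
  G + 1 semitone → Ab
Scale: Ab Bb C Db Eb F G
Degree 2 = Bb


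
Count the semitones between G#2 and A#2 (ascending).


Let's work it out.
Absolute semitone position = octave×12 + chromatic position
G#2: 2×12 + 8 = 32
A#2: 2×12 + 10 = 34
Difference = 34 - 32 = 2
= 2 semitones


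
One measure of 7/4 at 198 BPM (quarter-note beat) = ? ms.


Reasoning:
Quarter-note beat duration = 60000 / 198 ms
Beats per measure (7/4) = 7
One measure = 7 × 60000 / 198 = 420000 / 198 ms
= 2121.2 ms


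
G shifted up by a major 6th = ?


Solution.
major 6th: 6 letter names, 9 semitones
Letter: G + 5 → E
Pitch: G + 9 semitones, spelled as an E → E
= E


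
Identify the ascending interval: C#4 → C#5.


Working:
Letter names: C → C spans 8 letter names → an octave
Semitones: C#4 → C#5 = 12 half-steps
An octave of 12 semitones is a perfect octave
= perfect octave


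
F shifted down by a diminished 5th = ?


Reasoning:
diminished 5th: 5 letter names, 6 semitones
Letter: F - 4 → B
Pitch: F - 6 semitones, spelled as a B → B
= B


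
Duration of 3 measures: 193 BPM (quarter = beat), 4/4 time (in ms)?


Quarter-note beat duration = 60000 / 193 ms
Beats per measure (4/4) = 4
One measure = 4 × 60000 / 193 = 240000 / 193 ms
3 measures = 3 × 240000 / 193 = 720000 / 193
= 3730.6 ms


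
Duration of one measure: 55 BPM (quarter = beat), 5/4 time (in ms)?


Reasoning:
Quarter-note beat duration = 60000 / 55 ms
Beats per measure (5/4) = 5
One measure = 5 × 60000 / 55 = 300000 / 55 ms
= 5454.5 ms


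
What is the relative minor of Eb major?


Step by step:
The relative minor shares the major's key signature and starts on its 6th degree
6th degree = a major 6th above the tonic; a major 6th above Eb is C
→ relative minor of Eb major is C minor
= C minor


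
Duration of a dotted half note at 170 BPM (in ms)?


One quarter-note beat = 60000 / BPM = 60000 / 170 ms
Dotted half note = 3 × quarter note
Duration = 3 × 60000 / 170 = 180000 / 170
= 1058.8 ms


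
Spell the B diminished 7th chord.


Diminished 7th chord = root + minor 3rd + diminished 5th + diminished 7th
Seventh chords stack in thirds, so the letter names are B-D-F-A
Root: B
Minor 3rd above B: D
Diminished 5th above B: F
Diminished 7th above B: Ab
Chord = B D F Ab


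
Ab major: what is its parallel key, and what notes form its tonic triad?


Let's work it out.
Parallel keys share the same tonic but differ in mode
Ab major → parallel is Ab minor
Tonic triad of Ab minor = Ab Cb Eb
= Ab minor; triad = Ab Cb Eb


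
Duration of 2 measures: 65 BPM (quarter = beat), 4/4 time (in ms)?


Solution.
Quarter-note beat duration = 60000 / 65 ms
Beats per measure (4/4) = 4
One measure = 4 × 60000 / 65 = 240000 / 65 ms
2 measures = 2 × 240000 / 65 = 480000 / 65
= 7384.6 ms


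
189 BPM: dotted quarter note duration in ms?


Reasoning:
One quarter-note beat = 60000 / BPM = 60000 / 189 ms
Dotted quarter note = 3/2 × quarter note
Duration = 3/2 × 60000 / 189 = 90000 / 189
= 476.2 ms


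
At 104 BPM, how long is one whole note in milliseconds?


Working:
One quarter-note beat = 60000 / BPM = 60000 / 104 ms
Whole note = 4 × quarter note
Duration = 4 × 60000 / 104 = 240000 / 104
= 2307.7 ms


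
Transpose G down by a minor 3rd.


Let's work it out.
minor 3rd: 3 letter names, 3 semitones
Letter: G - 2 → E
Pitch: G - 3 semitones, spelled as an E → E
= E


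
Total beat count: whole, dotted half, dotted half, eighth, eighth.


Beat values:
  whole = 4 beats
  dotted half = 3 beats
  dotted half = 3 beats
  eighth = 0.5 beats
  eighth = 0.5 beats
Sum = 4 + 3 + 3 + 0.5 + 0.5
= 11 beats


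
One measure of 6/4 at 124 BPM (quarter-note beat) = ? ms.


Reasoning:
Quarter-note beat duration = 60000 / 124 ms
Beats per measure (6/4) = 6
One measure = 6 × 60000 / 124 = 360000 / 124 ms
= 2903.2 ms


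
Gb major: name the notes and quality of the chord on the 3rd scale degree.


Working:
Gb major scale: Gb Ab Bb Cb Db Eb F
Diatonic triad on degree 3 stacks scale notes 3, 5, 7: Bb Db F
Bb→Db = 3 semitones; Bb→F = 7 semitones → minor triad
= Bb Db F (minor)


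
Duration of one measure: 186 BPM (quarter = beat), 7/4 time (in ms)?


Solution.
Quarter-note beat duration = 60000 / 186 ms
Beats per measure (7/4) = 7
One measure = 7 × 60000 / 186 = 420000 / 186 ms
= 2258.1 ms


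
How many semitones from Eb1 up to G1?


Reasoning:
Absolute semitone position = octave×12 + chromatic position
Eb1: 1×12 + 3 = 15
G1: 1×12 + 7 = 19
Difference = 19 - 15 = 4
= 4 semitones


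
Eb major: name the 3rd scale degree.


Let's work it out.
Major scale pattern: W-W-H-W-W-W-H (2-2-1-2-2-2-1 semitones)
Starting from Eb:
  Eb + 2 semitones → F
  F + 2 semitones → G
  G + 1 semitone → Ab
  Ab + 2 semitones → Bb
  Bb + 2 semitones → C
  C + 2 semitones → D
  D + 1 semitone → Eb
Scale: Eb F G Ab Bb C D
Degree 3 = G


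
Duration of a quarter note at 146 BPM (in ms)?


One quarter-note beat = 60000 / BPM = 60000 / 146 ms
Duration = 60000 / 146
= 411.0 ms


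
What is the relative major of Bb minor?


The relative major shares the key signature and is a minor 3rd above the minor tonic
A minor 3rd above Bb is Db
→ relative major of Bb minor is Db major
= Db major


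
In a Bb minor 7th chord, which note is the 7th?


Working:
Minor 7th chord = root + minor 3rd + perfect 5th + minor 7th
Seventh chords stack in thirds, so the letter names are B-D-F-A
Root: Bb
Minor 3rd above Bb: Db
Perfect 5th above Bb: F
Minor 7th above Bb: Ab
The 7th = Ab


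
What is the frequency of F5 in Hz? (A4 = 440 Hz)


Solution.
f = 440 × 2^(n/12) where n = semitones from A4
F5: 8 semitones from A4
f = 440 × 2^(8/12)
f = 698.46 Hz


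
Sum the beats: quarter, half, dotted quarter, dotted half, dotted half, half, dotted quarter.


Solution.
Beat values:
  quarter = 1 beat
  half = 2 beats
  dotted quarter = 1.5 beats
  dotted half = 3 beats
  dotted half = 3 beats
  half = 2 beats
  dotted quarter = 1.5 beats
Sum = 1 + 2 + 1.5 + 3 + 3 + 2 + 1.5
= 14 beats


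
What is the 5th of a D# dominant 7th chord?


Solution.
Dominant 7th chord = root + major 3rd + perfect 5th + minor 7th
Seventh chords stack in thirds, so the letter names are D-F-A-C
Root: D#
Major 3rd above D#: F##
Perfect 5th above D#: A#
Minor 7th above D#: C#
The 5th = A#


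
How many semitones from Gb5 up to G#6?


Working:
Absolute semitone position = octave×12 + chromatic position
Gb5: 5×12 + 6 = 66
G#6: 6×12 + 8 = 80
Difference = 80 - 66 = 14
= 14 semitones


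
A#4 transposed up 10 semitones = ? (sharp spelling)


A#4: chromatic position 10 in octave 4 → absolute = 4×12 + 10 = 58
Transpose up 10: 58 + 10 = 68
68 = 5×12 + 8 → G# in octave 5
Result = G#5


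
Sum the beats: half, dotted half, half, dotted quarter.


Beat values:
  half = 2 beats
  dotted half = 3 beats
  half = 2 beats
  dotted quarter = 1.5 beats
Sum = 2 + 3 + 2 + 1.5
= 8.5 beats


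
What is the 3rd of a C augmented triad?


Let's work it out.
Augmented triad = root + major 3rd (4 semitones) + augmented 5th (8 semitones)
A triad on C stacks thirds, so the chord tones use letter names C-E-G
Root: C
Major 3rd above C: E
Augmented 5th above C: G#
The 3rd = E


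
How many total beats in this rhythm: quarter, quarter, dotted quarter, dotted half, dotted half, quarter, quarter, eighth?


Step by step:
Beat values:
  quarter = 1 beat
  quarter = 1 beat
  dotted quarter = 1.5 beats
  dotted half = 3 beats
  dotted half = 3 beats
  quarter = 1 beat
  quarter = 1 beat
  eighth = 0.5 beats
Sum = 1 + 1 + 1.5 + 3 + 3 + 1 + 1 + 0.5
= 12 beats


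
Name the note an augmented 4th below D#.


Reasoning:
A 4th spans 4 letter names, so from D we land on A
An augmented 4th = 6 semitones below D#
Spell A at that pitch: A
= A


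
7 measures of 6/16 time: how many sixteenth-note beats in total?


Reasoning:
Time signature 6/16: the bottom number 16 means the sixteenth note gets one count
The top number 6 means 6 sixteenth-note beats per measure
Total = 6 × 7 measures
= 42 sixteenth-note beats


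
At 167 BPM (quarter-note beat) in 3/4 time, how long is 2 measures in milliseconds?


Solution.
Quarter-note beat duration = 60000 / 167 ms
Beats per measure (3/4) = 3
One measure = 3 × 60000 / 167 = 180000 / 167 ms
2 measures = 2 × 180000 / 167 = 360000 / 167
= 2155.7 ms


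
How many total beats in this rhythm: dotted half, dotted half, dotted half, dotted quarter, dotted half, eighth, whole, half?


Step by step:
Beat values:
  dotted half = 3 beats
  dotted half = 3 beats
  dotted half = 3 beats
  dotted quarter = 1.5 beats
  dotted half = 3 beats
  eighth = 0.5 beats
  whole = 4 beats
  half = 2 beats
Sum = 3 + 3 + 3 + 1.5 + 3 + 0.5 + 4 + 2
= 20 beats


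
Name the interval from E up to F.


Letter names: E → F spans 2 letter names → a 2nd
Semitones: E → F = 1 half-step
A 2nd of 1 semitone is a minor 2nd
= minor 2nd


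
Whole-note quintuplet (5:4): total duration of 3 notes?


Solution.
Quintuplet: 5 notes occupy the space of 4 whole notes
Space = 4 × 4 = 16 beats
Each quintuplet note = 16 / 5 = 16/5 beats
3 notes = 3 × 16/5 = 48/5
= 48/5 beats


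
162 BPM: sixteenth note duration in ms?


One quarter-note beat = 60000 / BPM = 60000 / 162 ms
Sixteenth note = 1/4 × quarter note
Duration = 1/4 × 60000 / 162 = 15000 / 162
= 92.6 ms


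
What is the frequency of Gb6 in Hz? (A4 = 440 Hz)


f = 440 × 2^(n/12) where n = semitones from A4
Gb6: 21 semitones from A4
f = 440 × 2^(21/12)
f = 1479.98 Hz


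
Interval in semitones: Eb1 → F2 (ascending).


Let's work it out.
Absolute semitone position = octave×12 + chromatic position
Eb1: 1×12 + 3 = 15
F2: 2×12 + 5 = 29
Difference = 29 - 15 = 14
= 14 semitones


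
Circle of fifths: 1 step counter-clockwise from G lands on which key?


Solution.
Each counter-clockwise step moves down a perfect 5th (= up a perfect 4th)
From G: G → C
= C


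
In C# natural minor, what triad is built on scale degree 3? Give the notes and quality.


Step by step:
C# natural minor scale: C# D# E F# G# A B
Diatonic triad on degree 3 stacks scale notes 3, 5, 7: E G# B
E→G# = 4 semitones; E→B = 7 semitones → major triad
= E G# B (major)


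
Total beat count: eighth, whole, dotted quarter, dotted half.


Solution.
Beat values:
  eighth = 0.5 beats
  whole = 4 beats
  dotted quarter = 1.5 beats
  dotted half = 3 beats
Sum = 0.5 + 4 + 1.5 + 3
= 9 beats


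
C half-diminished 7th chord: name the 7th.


Working:
Half-diminished 7th chord = root + minor 3rd + diminished 5th + minor 7th
Seventh chords stack in thirds, so the letter names are C-E-G-B
Root: C
Minor 3rd above C: Eb
Diminished 5th above C: Gb
Minor 7th above C: Bb
The 7th = Bb


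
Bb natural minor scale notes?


Working:
Natural minor scale pattern: W-H-W-W-H-W-W (2-1-2-2-1-2-2 semitones)
Starting from Bb:
  Bb + 2 semitones → C
  C + 1 semitone → Db
  Db + 2 semitones → Eb
  Eb + 2 semitones → F
  F + 1 semitone → Gb
  Gb + 2 semitones → Ab
  Ab + 2 semitones → Bb
Scale = Bb C Db Eb F Gb Ab


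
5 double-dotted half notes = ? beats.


Reasoning:
Base half note = 2 beats
Dot 1 adds half the previous value: +1
Dot 2 adds half the previous value: +1/2
One double-dotted half = 2 + 1 + 1/2 = 7/2
5 of them = 5 × 7/2 = 35/2
= 35/2 beats


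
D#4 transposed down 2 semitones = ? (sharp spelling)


Let's work it out.
D#4: chromatic position 3 in octave 4 → absolute = 4×12 + 3 = 51
Transpose down 2: 51 - 2 = 49
49 = 4×12 + 1 → C# in octave 4
Result = C#4


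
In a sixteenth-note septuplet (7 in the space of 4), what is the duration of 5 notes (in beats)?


Step by step:
Septuplet: 7 notes occupy the space of 4 sixteenth notes
Space = 4 × 1/4 = 1 beat
Each septuplet note = 1 / 7 = 1/7 beats
5 notes = 5 × 1/7 = 5/7
= 5/7 beats


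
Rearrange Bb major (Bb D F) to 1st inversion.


Working:
Root position: Bb D F
1st inversion: move root up an octave
Bass note: D
Notes (bottom to top) = D F Bb


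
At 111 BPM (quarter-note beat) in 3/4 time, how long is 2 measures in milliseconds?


Step by step:
Quarter-note beat duration = 60000 / 111 ms
Beats per measure (3/4) = 3
One measure = 3 × 60000 / 111 = 180000 / 111 ms
2 measures = 2 × 180000 / 111 = 360000 / 111
= 3243.2 ms


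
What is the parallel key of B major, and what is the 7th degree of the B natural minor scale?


Reasoning:
Parallel keys share the same tonic but differ in mode
B major → parallel is B minor
B natural minor scale: B C# D E F# G A
= B minor; 7th degree = A


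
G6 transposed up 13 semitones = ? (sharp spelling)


G6: chromatic position 7 in octave 6 → absolute = 6×12 + 7 = 79
Transpose up 13: 79 + 13 = 92
92 = 7×12 + 8 → G# in octave 7
Result = G#7


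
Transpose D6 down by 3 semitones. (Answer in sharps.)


D6: chromatic position 2 in octave 6 → absolute = 6×12 + 2 = 74
Transpose down 3: 74 - 3 = 71
71 = 5×12 + 11 → B in octave 5
Result = B5


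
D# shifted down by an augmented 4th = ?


Let's work it out.
augmented 4th: 4 letter names, 6 semitones
Letter: D - 3 → A
Pitch: D# - 6 semitones, spelled as an A → A
= A


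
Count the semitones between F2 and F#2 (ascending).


Absolute semitone position = octave×12 + chromatic position
F2: 2×12 + 5 = 29
F#2: 2×12 + 6 = 30
Difference = 30 - 29 = 1
= 1 semitone


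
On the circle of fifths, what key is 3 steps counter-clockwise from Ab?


Working:
Each counter-clockwise step moves down a perfect 5th (= up a perfect 4th)
From Ab: Ab → Db → F#/Gb → B
= B


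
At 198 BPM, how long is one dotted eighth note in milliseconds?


Let's work it out.
One quarter-note beat = 60000 / BPM = 60000 / 198 ms
Dotted eighth note = 3/4 × quarter note
Duration = 3/4 × 60000 / 198 = 45000 / 198
= 227.3 ms


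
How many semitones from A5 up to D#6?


Absolute semitone position = octave×12 + chromatic position
A5: 5×12 + 9 = 69
D#6: 6×12 + 3 = 75
Difference = 75 - 69 = 6
= 6 semitones


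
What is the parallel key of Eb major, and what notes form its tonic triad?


Parallel keys share the same tonic but differ in mode
Eb major → parallel is Eb minor
Tonic triad of Eb minor = Eb Gb Bb
= Eb minor; triad = Eb Gb Bb


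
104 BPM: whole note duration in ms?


Solution.
One quarter-note beat = 60000 / BPM = 60000 / 104 ms
Whole note = 4 × quarter note
Duration = 4 × 60000 / 104 = 240000 / 104
= 2307.7 ms


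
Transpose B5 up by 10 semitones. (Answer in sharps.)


Step by step:
B5: chromatic position 11 in octave 5 → absolute = 5×12 + 11 = 71
Transpose up 10: 71 + 10 = 81
81 = 6×12 + 9 → A in octave 6
Result = A6


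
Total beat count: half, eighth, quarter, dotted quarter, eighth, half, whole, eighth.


Let's work it out.
Beat values:
  half = 2 beats
  eighth = 0.5 beats
  quarter = 1 beat
  dotted quarter = 1.5 beats
  eighth = 0.5 beats
  half = 2 beats
  whole = 4 beats
  eighth = 0.5 beats
Sum = 2 + 0.5 + 1 + 1.5 + 0.5 + 2 + 4 + 0.5
= 12 beats


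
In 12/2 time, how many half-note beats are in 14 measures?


Step by step:
Time signature 12/2: the bottom number 2 means the half note gets one count
The top number 12 means 12 half-note beats per measure
Total = 12 × 14 measures
= 168 half-note beats


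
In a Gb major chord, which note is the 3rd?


Step by step:
Major triad = root + major 3rd (4 semitones) + perfect 5th (7 semitones)
A triad on Gb stacks thirds, so the chord tones use letter names G-B-D
Root: Gb
Major 3rd above Gb: Bb
Perfect 5th above Gb: Db
The 3rd = Bb


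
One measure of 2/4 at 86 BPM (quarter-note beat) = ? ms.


Quarter-note beat duration = 60000 / 86 ms
Beats per measure (2/4) = 2
One measure = 2 × 60000 / 86 = 120000 / 86 ms
= 1395.3 ms


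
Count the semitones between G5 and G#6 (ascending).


Step by step:
Absolute semitone position = octave×12 + chromatic position
G5: 5×12 + 7 = 67
G#6: 6×12 + 8 = 80
Difference = 80 - 67 = 13
= 13 semitones


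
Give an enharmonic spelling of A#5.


Solution.
Enharmonic notes sound the same pitch but are spelled with different letter names
A# and Bb name the same pitch class
= Bb5


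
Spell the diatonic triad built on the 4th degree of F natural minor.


Step by step:
F natural minor scale: F G Ab Bb C Db Eb
Diatonic triad on degree 4 stacks scale notes 4, 6, 1: Bb Db F
Bb→Db = 3 semitones; Bb→F = 7 semitones → minor triad
= Bb Db F (minor)


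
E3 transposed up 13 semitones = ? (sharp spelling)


Let's work it out.
E3: chromatic position 4 in octave 3 → absolute = 3×12 + 4 = 40
Transpose up 13: 40 + 13 = 53
53 = 4×12 + 5 → F in octave 4
Result = F4


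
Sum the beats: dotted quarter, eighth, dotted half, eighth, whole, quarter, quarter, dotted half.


Let's work it out.
Beat values:
  dotted quarter = 1.5 beats
  eighth = 0.5 beats
  dotted half = 3 beats
  eighth = 0.5 beats
  whole = 4 beats
  quarter = 1 beat
  quarter = 1 beat
  dotted half = 3 beats
Sum = 1.5 + 0.5 + 3 + 0.5 + 4 + 1 + 1 + 3
= 14.5 beats


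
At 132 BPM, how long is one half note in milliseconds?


Working:
One quarter-note beat = 60000 / BPM = 60000 / 132 ms
Half note = 2 × quarter note
Duration = 2 × 60000 / 132 = 120000 / 132
= 909.1 ms


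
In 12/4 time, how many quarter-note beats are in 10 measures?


Let's work it out.
Time signature 12/4: the bottom number 4 means the quarter note gets one count
The top number 12 means 12 quarter-note beats per measure
Total = 12 × 10 measures
= 120 quarter-note beats


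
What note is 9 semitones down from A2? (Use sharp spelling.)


A2: chromatic position 9 in octave 2 → absolute = 2×12 + 9 = 33
Transpose down 9: 33 - 9 = 24
24 = 2×12 + 0 → C in octave 2
Result = C2


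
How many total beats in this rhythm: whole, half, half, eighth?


Step by step:
Beat values:
  whole = 4 beats
  half = 2 beats
  half = 2 beats
  eighth = 0.5 beats
Sum = 4 + 2 + 2 + 0.5
= 8.5 beats


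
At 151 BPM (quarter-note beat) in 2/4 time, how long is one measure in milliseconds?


Working:
Quarter-note beat duration = 60000 / 151 ms
Beats per measure (2/4) = 2
One measure = 2 × 60000 / 151 = 120000 / 151 ms
= 794.7 ms


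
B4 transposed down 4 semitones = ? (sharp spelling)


Let's work it out.
B4: chromatic position 11 in octave 4 → absolute = 4×12 + 11 = 59
Transpose down 4: 59 - 4 = 55
55 = 4×12 + 7 → G in octave 4
Result = G4


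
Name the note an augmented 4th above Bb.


A 4th spans 4 letter names, so from B we land on E
An augmented 4th = 6 semitones above Bb
Spell E at that pitch: E
= E


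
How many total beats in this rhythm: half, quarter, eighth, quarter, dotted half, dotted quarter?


Let's work it out.
Beat values:
  half = 2 beats
  quarter = 1 beat
  eighth = 0.5 beats
  quarter = 1 beat
  dotted half = 3 beats
  dotted quarter = 1.5 beats
Sum = 2 + 1 + 0.5 + 1 + 3 + 1.5
= 9 beats


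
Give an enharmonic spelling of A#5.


Enharmonic notes sound the same pitch but are spelled with different letter names
A# and Bb name the same pitch class
= Bb5


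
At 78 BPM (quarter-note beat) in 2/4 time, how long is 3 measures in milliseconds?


Reasoning:
Quarter-note beat duration = 60000 / 78 ms
Beats per measure (2/4) = 2
One measure = 2 × 60000 / 78 = 120000 / 78 ms
3 measures = 3 × 120000 / 78 = 360000 / 78
= 4615.4 ms


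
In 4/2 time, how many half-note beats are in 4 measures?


Time signature 4/2: the bottom number 2 means the half note gets one count
The top number 4 means 4 half-note beats per measure
Total = 4 × 4 measures
= 16 half-note beats


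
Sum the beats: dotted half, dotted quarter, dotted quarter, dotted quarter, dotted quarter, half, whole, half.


Reasoning:
Beat values:
  dotted half = 3 beats
  dotted quarter = 1.5 beats
  dotted quarter = 1.5 beats
  dotted quarter = 1.5 beats
  dotted quarter = 1.5 beats
  half = 2 beats
  whole = 4 beats
  half = 2 beats
Sum = 3 + 1.5 + 1.5 + 1.5 + 1.5 + 2 + 4 + 2
= 17 beats


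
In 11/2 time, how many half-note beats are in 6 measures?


Step by step:
Time signature 11/2: the bottom number 2 means the half note gets one count
The top number 11 means 11 half-note beats per measure
Total = 11 × 6 measures
= 66 half-note beats


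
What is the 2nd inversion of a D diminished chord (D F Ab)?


Root position: D F Ab
2nd inversion: move root and 3rd up an octave
Bass note: Ab
Notes (bottom to top) = Ab D F


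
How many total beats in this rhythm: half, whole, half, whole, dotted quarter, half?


Solution.
Beat values:
  half = 2 beats
  whole = 4 beats
  half = 2 beats
  whole = 4 beats
  dotted quarter = 1.5 beats
  half = 2 beats
Sum = 2 + 4 + 2 + 4 + 1.5 + 2
= 15.5 beats


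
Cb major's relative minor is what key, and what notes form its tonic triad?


The relative minor shares the major's key signature and starts on its 6th degree
6th degree = a major 6th above the tonic; a major 6th above Cb is Ab
→ relative minor of Cb major is Ab minor
Tonic triad of Ab minor = root + minor 3rd + perfect 5th = Ab Cb Eb
= Ab minor; triad = Ab Cb Eb


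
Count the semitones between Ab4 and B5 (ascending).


Reasoning:
Absolute semitone position = octave×12 + chromatic position
Ab4: 4×12 + 8 = 56
B5: 5×12 + 11 = 71
Difference = 71 - 56 = 15
= 15 semitones


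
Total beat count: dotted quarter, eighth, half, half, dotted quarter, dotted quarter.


Solution.
Beat values:
  dotted quarter = 1.5 beats
  eighth = 0.5 beats
  half = 2 beats
  half = 2 beats
  dotted quarter = 1.5 beats
  dotted quarter = 1.5 beats
Sum = 1.5 + 0.5 + 2 + 2 + 1.5 + 1.5
= 9 beats


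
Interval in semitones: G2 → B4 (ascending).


Absolute semitone position = octave×12 + chromatic position
G2: 2×12 + 7 = 31
B4: 4×12 + 11 = 59
Difference = 59 - 31 = 28
= 28 semitones


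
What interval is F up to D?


Reasoning:
Letter names: F → D spans 6 letter names → a 6th
Semitones: F → D = 9 half-steps
A 6th of 9 semitones is a major 6th
= major 6th


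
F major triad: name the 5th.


Reasoning:
Major triad = root + major 3rd (4 semitones) + perfect 5th (7 semitones)
A triad on F stacks thirds, so the chord tones use letter names F-A-C
Root: F
Major 3rd above F: A
Perfect 5th above F: C
The 5th = C


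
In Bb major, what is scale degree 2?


Major scale pattern: W-W-H-W-W-W-H (2-2-1-2-2-2-1 semitones)
Starting from Bb:
  Bb + 2 semitones → C
  C + 2 semitones → D
  D + 1 semitone → Eb
  Eb + 2 semitones → F
  F + 2 semitones → G
  G + 2 semitones → A
  A + 1 semitone → Bb
Scale: Bb C D Eb F G A
Degree 2 = C


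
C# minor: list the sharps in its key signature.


Step by step:
Sharp minor keys follow the circle of fifths: A(0), E(1), B(2), F#(3), C#(4), G#(5), D#(6), A#(7)
C# minor has 4 sharps
Order of sharps: F# C# G# D# A# E# B# → first 4: F#, C#, G#, D#
= F#, C#, G#, D#


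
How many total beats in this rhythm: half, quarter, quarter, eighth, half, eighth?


Working:
Beat values:
  half = 2 beats
  quarter = 1 beat
  quarter = 1 beat
  eighth = 0.5 beats
  half = 2 beats
  eighth = 0.5 beats
Sum = 2 + 1 + 1 + 0.5 + 2 + 0.5
= 7 beats


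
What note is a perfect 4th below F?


Let's work it out.
A 4th spans 4 letter names, so from F we land on C
A perfect 4th = 5 semitones below F
Spell C at that pitch: C
= C


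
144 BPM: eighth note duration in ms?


Solution.
One quarter-note beat = 60000 / BPM = 60000 / 144 ms
Eighth note = 1/2 × quarter note
Duration = 1/2 × 60000 / 144 = 30000 / 144
= 208.3 ms


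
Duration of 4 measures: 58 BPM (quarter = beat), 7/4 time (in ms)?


Working:
Quarter-note beat duration = 60000 / 58 ms
Beats per measure (7/4) = 7
One measure = 7 × 60000 / 58 = 420000 / 58 ms
4 measures = 4 × 420000 / 58 = 1680000 / 58
= 28965.5 ms


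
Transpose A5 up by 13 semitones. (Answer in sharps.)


Solution.
A5: chromatic position 9 in octave 5 → absolute = 5×12 + 9 = 69
Transpose up 13: 69 + 13 = 82
82 = 6×12 + 10 → A# in octave 6
Result = A#6


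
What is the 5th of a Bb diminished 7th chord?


Diminished 7th chord = root + minor 3rd + diminished 5th + diminished 7th
Seventh chords stack in thirds, so the letter names are B-D-F-A
Root: Bb
Minor 3rd above Bb: Db
Diminished 5th above Bb: Fb
Diminished 7th above Bb: Abb
The 5th = Fb


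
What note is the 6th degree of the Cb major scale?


Let's work it out.
Major scale pattern: W-W-H-W-W-W-H (2-2-1-2-2-2-1 semitones)
Starting from Cb:
  Cb + 2 semitones → Db
  Db + 2 semitones → Eb
  Eb + 1 semitone → Fb
  Fb + 2 semitones → Gb
  Gb + 2 semitones → Ab
  Ab + 2 semitones → Bb
  Bb + 1 semitone → Cb
Scale: Cb Db Eb Fb Gb Ab Bb
Degree 6 = Ab


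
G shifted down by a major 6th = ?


Working:
major 6th: 6 letter names, 9 semitones
Letter: G - 5 → B
Pitch: G - 9 semitones, spelled as a B → Bb
= Bb


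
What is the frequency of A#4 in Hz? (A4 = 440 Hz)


Solution.
f = 440 × 2^(n/12) where n = semitones from A4
A#4: 1 semitones from A4
f = 440 × 2^(1/12)
f = 466.16 Hz


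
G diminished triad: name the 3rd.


Diminished triad = root + minor 3rd (3 semitones) + diminished 5th (6 semitones)
A triad on G stacks thirds, so the chord tones use letter names G-B-D
Root: G
Minor 3rd above G: Bb
Diminished 5th above G: Db
The 3rd = Bb


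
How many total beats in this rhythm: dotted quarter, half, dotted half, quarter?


Let's work it out.
Beat values:
  dotted quarter = 1.5 beats
  half = 2 beats
  dotted half = 3 beats
  quarter = 1 beat
Sum = 1.5 + 2 + 3 + 1
= 7.5 beats


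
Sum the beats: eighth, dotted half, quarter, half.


Let's work it out.
Beat values:
  eighth = 0.5 beats
  dotted half = 3 beats
  quarter = 1 beat
  half = 2 beats
Sum = 0.5 + 3 + 1 + 2
= 6.5 beats


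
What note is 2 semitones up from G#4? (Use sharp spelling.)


Let's work it out.
G#4: chromatic position 8 in octave 4 → absolute = 4×12 + 8 = 56
Transpose up 2: 56 + 2 = 58
58 = 4×12 + 10 → A# in octave 4
Result = A#4


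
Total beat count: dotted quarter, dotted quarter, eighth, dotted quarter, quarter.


Beat values:
  dotted quarter = 1.5 beats
  dotted quarter = 1.5 beats
  eighth = 0.5 beats
  dotted quarter = 1.5 beats
  quarter = 1 beat
Sum = 1.5 + 1.5 + 0.5 + 1.5 + 1
= 6 beats


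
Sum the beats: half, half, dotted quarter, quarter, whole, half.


Let's work it out.
Beat values:
  half = 2 beats
  half = 2 beats
  dotted quarter = 1.5 beats
  quarter = 1 beat
  whole = 4 beats
  half = 2 beats
Sum = 2 + 2 + 1.5 + 1 + 4 + 2
= 12.5 beats


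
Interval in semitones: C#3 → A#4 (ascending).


Absolute semitone position = octave×12 + chromatic position
C#3: 3×12 + 1 = 37
A#4: 4×12 + 10 = 58
Difference = 58 - 37 = 21
= 21 semitones


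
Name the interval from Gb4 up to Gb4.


Solution.
Letter names: G → G spans 1 letter name → a unison
Semitones: Gb4 → Gb4 = 0 half-steps
A unison of 0 semitones is a perfect unison
= perfect unison


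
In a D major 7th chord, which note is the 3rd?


Major 7th chord = root + major 3rd + perfect 5th + major 7th
Seventh chords stack in thirds, so the letter names are D-F-A-C
Root: D
Major 3rd above D: F#
Perfect 5th above D: A
Major 7th above D: C#
The 3rd = F#


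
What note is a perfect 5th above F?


A 5th spans 5 letter names, so from F we land on C
A perfect 5th = 7 semitones above F
Spell C at that pitch: C
= C


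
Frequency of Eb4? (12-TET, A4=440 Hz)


f = 440 × 2^(n/12) where n = semitones from A4
Eb4: -6 semitones from A4
f = 440 × 2^(-6/12)
f = 311.13 Hz


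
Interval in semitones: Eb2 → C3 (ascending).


Solution.
Absolute semitone position = octave×12 + chromatic position
Eb2: 2×12 + 3 = 27
C3: 3×12 + 0 = 36
Difference = 36 - 27 = 9
= 9 semitones


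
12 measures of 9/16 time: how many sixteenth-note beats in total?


Step by step:
Time signature 9/16: the bottom number 16 means the sixteenth note gets one count
The top number 9 means 9 sixteenth-note beats per measure
Total = 9 × 12 measures
= 108 sixteenth-note beats


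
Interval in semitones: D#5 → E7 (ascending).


Reasoning:
Absolute semitone position = octave×12 + chromatic position
D#5: 5×12 + 3 = 63
E7: 7×12 + 4 = 88
Difference = 88 - 63 = 25
= 25 semitones


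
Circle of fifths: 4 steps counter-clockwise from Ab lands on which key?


Each counter-clockwise step moves down a perfect 5th (= up a perfect 4th)
From Ab: Ab → Db → F#/Gb → B → E
= E


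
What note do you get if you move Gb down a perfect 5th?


perfect 5th: 5 letter names, 7 semitones
Letter: G - 4 → C
Pitch: Gb - 7 semitones, spelled as a C → Cb
= Cb


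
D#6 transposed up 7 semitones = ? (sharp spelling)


Solution.
D#6: chromatic position 3 in octave 6 → absolute = 6×12 + 3 = 75
Transpose up 7: 75 + 7 = 82
82 = 6×12 + 10 → A# in octave 6
Result = A#6


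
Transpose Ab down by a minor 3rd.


Working:
minor 3rd: 3 letter names, 3 semitones
Letter: A - 2 → F
Pitch: Ab - 3 semitones, spelled as an F → F
= F


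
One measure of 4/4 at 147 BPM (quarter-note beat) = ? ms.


Solution.
Quarter-note beat duration = 60000 / 147 ms
Beats per measure (4/4) = 4
One measure = 4 × 60000 / 147 = 240000 / 147 ms
= 1632.7 ms


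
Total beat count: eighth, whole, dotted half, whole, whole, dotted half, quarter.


Solution.
Beat values:
  eighth = 0.5 beats
  whole = 4 beats
  dotted half = 3 beats
  whole = 4 beats
  whole = 4 beats
  dotted half = 3 beats
  quarter = 1 beat
Sum = 0.5 + 4 + 3 + 4 + 4 + 3 + 1
= 19.5 beats


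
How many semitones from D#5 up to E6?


Solution.
Absolute semitone position = octave×12 + chromatic position
D#5: 5×12 + 3 = 63
E6: 6×12 + 4 = 76
Difference = 76 - 63 = 13
= 13 semitones


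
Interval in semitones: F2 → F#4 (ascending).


Solution.
Absolute semitone position = octave×12 + chromatic position
F2: 2×12 + 5 = 29
F#4: 4×12 + 6 = 54
Difference = 54 - 29 = 25
= 25 semitones


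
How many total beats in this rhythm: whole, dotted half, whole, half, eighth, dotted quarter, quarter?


Beat values:
  whole = 4 beats
  dotted half = 3 beats
  whole = 4 beats
  half = 2 beats
  eighth = 0.5 beats
  dotted quarter = 1.5 beats
  quarter = 1 beat
Sum = 4 + 3 + 4 + 2 + 0.5 + 1.5 + 1
= 16 beats


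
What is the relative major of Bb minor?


The relative major shares the key signature and is a minor 3rd above the minor tonic
A minor 3rd above Bb is Db
→ relative major of Bb minor is Db major
= Db major


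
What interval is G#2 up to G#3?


Let's work it out.
Letter names: G → G spans 8 letter names → an octave
Semitones: G#2 → G#3 = 12 half-steps
An octave of 12 semitones is a perfect octave
= perfect octave


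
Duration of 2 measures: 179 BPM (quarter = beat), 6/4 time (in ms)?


Working:
Quarter-note beat duration = 60000 / 179 ms
Beats per measure (6/4) = 6
One measure = 6 × 60000 / 179 = 360000 / 179 ms
2 measures = 2 × 360000 / 179 = 720000 / 179
= 4022.3 ms


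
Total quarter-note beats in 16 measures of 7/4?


Solution.
Time signature 7/4: the bottom number 4 means the quarter note gets one count
The top number 7 means 7 quarter-note beats per measure
Total = 7 × 16 measures
= 112 quarter-note beats


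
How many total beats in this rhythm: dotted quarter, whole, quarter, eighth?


Beat values:
  dotted quarter = 1.5 beats
  whole = 4 beats
  quarter = 1 beat
  eighth = 0.5 beats
Sum = 1.5 + 4 + 1 + 0.5
= 7 beats


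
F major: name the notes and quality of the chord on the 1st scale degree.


F major scale: F G A Bb C D E
Diatonic triad on degree 1 stacks scale notes 1, 3, 5: F A C
F→A = 4 semitones; F→C = 7 semitones → major triad
= F A C (major)


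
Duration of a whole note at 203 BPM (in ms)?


One quarter-note beat = 60000 / BPM = 60000 / 203 ms
Whole note = 4 × quarter note
Duration = 4 × 60000 / 203 = 240000 / 203
= 1182.3 ms


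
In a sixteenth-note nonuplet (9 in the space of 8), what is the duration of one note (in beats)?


Let's work it out.
Nonuplet: 9 notes occupy the space of 8 sixteenth notes
Space = 8 × 1/4 = 2 beats
Each nonuplet note = 2 / 9 = 2/9 beats
= 2/9 beats


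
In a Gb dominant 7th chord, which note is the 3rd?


Dominant 7th chord = root + major 3rd + perfect 5th + minor 7th
Seventh chords stack in thirds, so the letter names are G-B-D-F
Root: Gb
Major 3rd above Gb: Bb
Perfect 5th above Gb: Db
Minor 7th above Gb: Fb
The 3rd = Bb


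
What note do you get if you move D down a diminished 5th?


Solution.
diminished 5th: 5 letter names, 6 semitones
Letter: D - 4 → G
Pitch: D - 6 semitones, spelled as a G → G#
= G#


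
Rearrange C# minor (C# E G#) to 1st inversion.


Let's work it out.
Root position: C# E G#
1st inversion: move root up an octave
Bass note: E
Notes (bottom to top) = E G# C#
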